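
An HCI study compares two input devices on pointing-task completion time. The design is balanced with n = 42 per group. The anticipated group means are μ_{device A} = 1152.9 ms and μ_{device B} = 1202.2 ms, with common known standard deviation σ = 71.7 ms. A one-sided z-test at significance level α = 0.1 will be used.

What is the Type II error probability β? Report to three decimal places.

β ≈ 0.031

Standardized effect: d = |μ_{device A} − μ_{device B}| / σ = |1152.9 − 1202.2| / 71.7 = 0.6876
Noncentrality parameter: δ = d·√(n/2) = 0.6876 × √(42/2) = 3.1509
One-sided α = 0.1 → critical value z_{0.1} = 1.282.
Power = P(Z > 1.282 − δ) = Φ(1.869) = 0.9692.
Type II error: β = 1 − power = 1 − 0.9692 = 0.0308.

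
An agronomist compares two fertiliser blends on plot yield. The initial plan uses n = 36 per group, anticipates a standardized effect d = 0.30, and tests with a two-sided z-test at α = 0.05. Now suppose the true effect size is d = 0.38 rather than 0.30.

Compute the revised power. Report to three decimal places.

With d = 0.38: δ = d·√(n/2) = 0.38 × √(36/2) = 1.6122. Critical value z_{0.025} = 1.960.
Revised power = Φ(δ − 1.960) + Φ(−δ − 1.960) = Φ(-0.348) + Φ(-3.572) = 0.3640 + 0.0002 = 0.3642.

Power ≈ 0.364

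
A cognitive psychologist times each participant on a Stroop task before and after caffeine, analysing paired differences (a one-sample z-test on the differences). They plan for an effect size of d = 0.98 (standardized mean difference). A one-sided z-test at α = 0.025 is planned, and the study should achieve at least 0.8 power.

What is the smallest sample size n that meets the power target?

n = 9

Set Φ(δ − 1.960) = 0.8; then δ − 1.960 = Φ⁻¹(0.8) = 0.842, giving δ = 2.802.
δ = d·√n ⇒ n = (δ/d)² = (2.802 / 0.98)² = 8.17.
Rounding up, n = 9.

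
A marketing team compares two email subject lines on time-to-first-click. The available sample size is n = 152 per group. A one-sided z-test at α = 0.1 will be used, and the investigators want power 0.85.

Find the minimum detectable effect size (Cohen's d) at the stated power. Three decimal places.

d ≈ 0.266

Need Φ(δ − 1.282) = 0.85, so δ = 1.282 + 1.036 = 2.318.
δ = d·√(n/2) ⇒ d = δ/√(n/2) = 2.318/√(152/2) = 0.2659.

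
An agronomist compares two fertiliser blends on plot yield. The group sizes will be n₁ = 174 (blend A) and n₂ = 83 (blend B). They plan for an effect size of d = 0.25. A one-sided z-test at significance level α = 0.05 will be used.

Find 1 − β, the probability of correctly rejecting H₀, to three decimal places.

Power ≈ 0.591

Noncentrality parameter: δ = d / √(1/n₁ + 1/n₂) = 0.25 / √(1/174 + 1/83) = 1.8741
Critical value for a one-sided test at α = 0.05: z_α = 1.645.
Power = Φ(δ − 1.645) = Φ(0.229) = 0.5907.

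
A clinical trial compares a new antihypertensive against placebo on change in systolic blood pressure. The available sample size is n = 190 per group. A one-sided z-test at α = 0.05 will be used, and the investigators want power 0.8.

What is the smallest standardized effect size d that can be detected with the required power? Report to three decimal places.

d ≈ 0.255

Need Φ(δ − 1.645) = 0.8, so δ = 1.645 + 0.842 = 2.486.
δ = d·√(n/2) ⇒ d = δ/√(n/2) = 2.486/√(190/2) = 0.2551.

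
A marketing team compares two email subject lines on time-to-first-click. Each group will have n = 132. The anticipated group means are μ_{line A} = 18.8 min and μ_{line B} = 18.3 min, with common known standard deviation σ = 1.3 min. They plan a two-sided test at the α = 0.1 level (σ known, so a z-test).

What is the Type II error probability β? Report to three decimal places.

Standardized effect: d = |μ_{line A} − μ_{line B}| / σ = |18.8 − 18.3| / 1.3 = 0.3846
Noncentrality parameter: δ = d·√(n/2) = 0.3846 × √(132/2) = 3.1246
Two-sided α = 0.1 → critical value z_{0.05} = 1.645.
Power = Φ(δ − 1.645) + Φ(−δ − 1.645) = Φ(1.480) + Φ(-4.769) = 0.9305 + 0.0000 = 0.9305.
Type II error: β = 1 − power = 1 − 0.9305 = 0.0695.

β ≈ 0.069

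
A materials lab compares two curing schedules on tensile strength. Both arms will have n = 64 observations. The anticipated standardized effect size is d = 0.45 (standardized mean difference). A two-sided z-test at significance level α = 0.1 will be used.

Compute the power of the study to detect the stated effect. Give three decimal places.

Power ≈ 0.816

Noncentrality parameter: δ = d·√(n/2) = 0.45 × √(64/2) = 2.5456
Two-sided α = 0.1 → critical value z_{0.05} = 1.645.
Power = Φ(δ − 1.645) + Φ(−δ − 1.645) = Φ(0.901) + Φ(-4.190) = 0.8161 + 0.0000 = 0.8161.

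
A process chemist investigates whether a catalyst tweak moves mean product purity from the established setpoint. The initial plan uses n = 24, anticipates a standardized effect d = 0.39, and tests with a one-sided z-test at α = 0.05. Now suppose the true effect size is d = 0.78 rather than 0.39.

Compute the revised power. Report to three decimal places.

Power ≈ 0.985

With d = 0.78: δ = d·√n = 0.78 × √24 = 3.8212. Critical value z_{0.05} = 1.645.
Revised power = P(Z > 1.645 − δ) = Φ(2.176) = 0.9852.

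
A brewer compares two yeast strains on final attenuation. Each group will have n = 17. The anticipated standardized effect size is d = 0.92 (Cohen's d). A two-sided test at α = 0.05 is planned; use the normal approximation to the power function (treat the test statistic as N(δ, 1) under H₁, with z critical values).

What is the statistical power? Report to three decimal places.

Noncentrality parameter: δ = d·√(n/2) = 0.92 × √(17/2) = 2.6822
Critical value for a two-sided test at α = 0.05: z_{α/2} = 1.960.
Power = Φ(δ − 1.960) + Φ(−δ − 1.960) = Φ(0.722) + Φ(-4.642) = 0.7649 + 0.0000 = 0.7649.

Power ≈ 0.765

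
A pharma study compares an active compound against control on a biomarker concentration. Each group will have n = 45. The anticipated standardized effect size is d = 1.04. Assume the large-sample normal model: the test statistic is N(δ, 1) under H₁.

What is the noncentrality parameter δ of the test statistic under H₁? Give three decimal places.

δ ≈ 4.933

The noncentrality parameter scales effect size by the design's sample-size factor: δ = d·√(n/2) = 1.04 × √(45/2) = 4.9332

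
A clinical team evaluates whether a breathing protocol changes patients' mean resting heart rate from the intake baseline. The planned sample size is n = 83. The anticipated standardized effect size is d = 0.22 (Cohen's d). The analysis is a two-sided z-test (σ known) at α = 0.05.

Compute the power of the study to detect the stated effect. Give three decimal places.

Noncentrality parameter: δ = d·√n = 0.22 × √83 = 2.0043
Critical value for a two-sided test at α = 0.05: z_{α/2} = 1.960.
Power = Φ(δ − 1.960) + Φ(−δ − 1.960) = Φ(0.044) + Φ(-3.964) = 0.5177 + 0.0000 = 0.5177.

Power ≈ 0.518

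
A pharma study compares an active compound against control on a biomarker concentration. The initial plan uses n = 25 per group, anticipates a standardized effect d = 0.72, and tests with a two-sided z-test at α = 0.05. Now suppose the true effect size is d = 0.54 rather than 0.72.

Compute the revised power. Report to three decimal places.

Power ≈ 0.480

With d = 0.54: δ = d·√(n/2) = 0.54 × √(25/2) = 1.9092. Critical value z_{0.025} = 1.960.
Revised power = Φ(δ − 1.960) + Φ(−δ − 1.960) = Φ(-0.051) + Φ(-3.869) = 0.4798 + 0.0001 = 0.4798.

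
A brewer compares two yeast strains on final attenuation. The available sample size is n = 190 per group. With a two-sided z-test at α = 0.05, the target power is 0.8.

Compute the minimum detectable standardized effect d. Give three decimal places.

d ≈ 0.287

Need Φ(δ − 1.960) = 0.8, so δ = 1.960 + 0.842 = 2.802.
(The second rejection-region term Φ(−δ − z_{α/2}) is negligible and dropped.)
δ = d·√(n/2) ⇒ d = δ/√(n/2) = 2.802/√(190/2) = 0.2874.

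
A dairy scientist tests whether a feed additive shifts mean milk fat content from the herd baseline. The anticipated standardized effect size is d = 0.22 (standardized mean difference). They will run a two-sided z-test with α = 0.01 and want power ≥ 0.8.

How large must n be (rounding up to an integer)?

n = 242

For power 0.8 need Φ(δ − z_{0.005}) = 0.8, so δ = z_{0.005} + z_{0.20} = 2.576 + 0.842 = 3.417.
(Ignoring the negligible lower-tail rejection probability gives the usual closed-form inversion.)
δ = d·√n ⇒ n = (δ/d)² = (3.417 / 0.22)² = 241.30.
Rounding up, n = 242.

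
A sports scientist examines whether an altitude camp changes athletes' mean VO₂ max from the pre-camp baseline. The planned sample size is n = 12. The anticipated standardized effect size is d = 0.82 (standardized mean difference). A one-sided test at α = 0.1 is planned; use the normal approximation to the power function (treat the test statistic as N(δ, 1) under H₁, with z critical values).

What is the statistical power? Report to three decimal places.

Noncentrality parameter: δ = d·√n = 0.82 × √12 = 2.8406
Critical value for a one-sided test at α = 0.1: z_α = 1.282.
Power = Φ(δ − 1.282) = Φ(1.559) = 0.9405.

Power ≈ 0.941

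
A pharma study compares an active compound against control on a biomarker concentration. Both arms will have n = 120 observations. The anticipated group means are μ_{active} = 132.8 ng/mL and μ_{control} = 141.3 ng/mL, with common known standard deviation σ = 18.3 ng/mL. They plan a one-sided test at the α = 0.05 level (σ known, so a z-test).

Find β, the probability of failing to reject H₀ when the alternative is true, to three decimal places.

Standardized effect: d = |μ_{active} − μ_{control}| / σ = |132.8 − 141.3| / 18.3 = 0.4645
Noncentrality parameter: δ = d·√(n/2) = 0.4645 × √(120/2) = 3.5979
Critical value for a one-sided test at α = 0.05: z_α = 1.645.
Power = Φ(δ − 1.645) = Φ(1.953) = 0.9746.
Type II error: β = 1 − power = 1 − 0.9746 = 0.0254.

β ≈ 0.025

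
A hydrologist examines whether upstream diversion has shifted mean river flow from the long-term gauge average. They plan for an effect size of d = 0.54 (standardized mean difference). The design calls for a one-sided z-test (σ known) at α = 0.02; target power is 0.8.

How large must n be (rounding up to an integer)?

Set Φ(δ − 2.054) = 0.8; then δ − 2.054 = Φ⁻¹(0.8) = 0.842, giving δ = 2.895.
δ = d·√n ⇒ n = (δ/d)² = (2.895 / 0.54)² = 28.75.
Rounding up, n = 29.

n = 29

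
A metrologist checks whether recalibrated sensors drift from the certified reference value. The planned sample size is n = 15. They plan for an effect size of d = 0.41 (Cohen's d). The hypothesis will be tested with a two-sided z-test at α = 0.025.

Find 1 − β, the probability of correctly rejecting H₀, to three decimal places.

Noncentrality parameter: δ = d·√n = 0.41 × √15 = 1.5879
Critical value for a two-sided test at α = 0.025: z_{α/2} = 2.241.
Power = Φ(δ − 2.241) + Φ(−δ − 2.241) = Φ(-0.653) + Φ(-3.829) = 0.2567 + 0.0001 = 0.2568.

Power ≈ 0.257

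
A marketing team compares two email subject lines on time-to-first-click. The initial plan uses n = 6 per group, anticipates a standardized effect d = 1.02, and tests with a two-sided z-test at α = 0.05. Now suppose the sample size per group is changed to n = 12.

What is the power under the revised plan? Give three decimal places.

Power ≈ 0.705

With n = 12 per group: δ = d·√(n/2) = 1.02 × √(12/2) = 2.4985. Critical value z_{0.025} = 1.960.
Revised power = Φ(δ − 1.960) + Φ(−δ − 1.960) = Φ(0.539) + Φ(-4.458) = 0.7049 + 0.0000 = 0.7049.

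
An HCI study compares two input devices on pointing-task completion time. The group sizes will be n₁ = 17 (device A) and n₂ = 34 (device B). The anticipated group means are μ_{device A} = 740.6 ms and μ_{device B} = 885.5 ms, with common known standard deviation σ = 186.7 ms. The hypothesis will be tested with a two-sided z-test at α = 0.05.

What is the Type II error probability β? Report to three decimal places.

β ≈ 0.257

Standardized effect: d = |μ_{device A} − μ_{device B}| / σ = |740.6 − 885.5| / 186.7 = 0.7761
Noncentrality parameter: δ = d / √(1/n₁ + 1/n₂) = 0.7761 / √(1/17 + 1/34) = 2.6128
Two-sided α = 0.05 → critical value z_{0.025} = 1.960.
Power = Φ(δ − 1.960) + Φ(−δ − 1.960) = Φ(0.653) + Φ(-4.573) = 0.7431 + 0.0000 = 0.7431.
Type II error: β = 1 − power = 1 − 0.7431 = 0.2569.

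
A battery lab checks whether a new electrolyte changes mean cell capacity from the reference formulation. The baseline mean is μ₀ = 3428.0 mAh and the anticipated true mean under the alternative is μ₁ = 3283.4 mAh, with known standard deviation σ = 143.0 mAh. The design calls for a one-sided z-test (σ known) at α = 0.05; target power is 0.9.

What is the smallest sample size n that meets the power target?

n = 9

Standardized effect: d = |μ₁ − μ₀| / σ = |3283.4 − 3428.0| / 143.0 = 1.0112
For power 0.9 need Φ(δ − z_{0.05}) = 0.9, so δ = z_{0.05} + z_{0.10} = 1.645 + 1.282 = 2.926.
δ = d·√n ⇒ n = (δ/d)² = (2.926 / 1.0112)² = 8.38.
Round up to the next whole unit.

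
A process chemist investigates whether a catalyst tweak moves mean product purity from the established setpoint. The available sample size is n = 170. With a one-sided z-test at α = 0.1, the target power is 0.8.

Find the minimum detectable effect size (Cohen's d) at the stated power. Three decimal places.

d ≈ 0.163

Required noncentrality: δ = z_{0.1} + z_{0.20} = 1.282 + 0.842 = 2.123.
δ = d·√n ⇒ d = δ/√n = 2.123/√170 = 0.1628.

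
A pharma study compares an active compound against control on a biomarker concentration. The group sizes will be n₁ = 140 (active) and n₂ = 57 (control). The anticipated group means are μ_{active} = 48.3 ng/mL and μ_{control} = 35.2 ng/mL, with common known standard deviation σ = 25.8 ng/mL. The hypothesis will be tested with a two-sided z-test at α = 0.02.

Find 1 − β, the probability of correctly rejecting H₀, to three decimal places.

Standardized effect: d = |μ_{active} − μ_{control}| / σ = |48.3 − 35.2| / 25.8 = 0.5078
Noncentrality parameter: δ = d / √(1/n₁ + 1/n₂) = 0.5078 / √(1/140 + 1/57) = 3.2316
Critical value for a two-sided test at α = 0.02: z_{α/2} = 2.326.
Power = Φ(δ − 2.326) + Φ(−δ − 2.326) = Φ(0.905) + Φ(-5.558) = 0.8173 + 0.0000 = 0.8173.

Power ≈ 0.817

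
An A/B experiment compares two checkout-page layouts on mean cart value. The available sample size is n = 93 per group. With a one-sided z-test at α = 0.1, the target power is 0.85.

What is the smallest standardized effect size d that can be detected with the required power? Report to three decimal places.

Required noncentrality: δ = z_{0.1} + z_{0.15} = 1.282 + 1.036 = 2.318.
δ = d·√(n/2) ⇒ d = δ/√(n/2) = 2.318/√(93/2) = 0.3399.

d ≈ 0.340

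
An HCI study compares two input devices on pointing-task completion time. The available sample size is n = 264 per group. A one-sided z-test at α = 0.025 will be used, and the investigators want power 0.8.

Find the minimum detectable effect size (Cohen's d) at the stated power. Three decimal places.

Required noncentrality: δ = z_{0.025} + z_{0.20} = 1.960 + 0.842 = 2.802.
δ = d·√(n/2) ⇒ d = δ/√(n/2) = 2.802/√(264/2) = 0.2438.

d ≈ 0.244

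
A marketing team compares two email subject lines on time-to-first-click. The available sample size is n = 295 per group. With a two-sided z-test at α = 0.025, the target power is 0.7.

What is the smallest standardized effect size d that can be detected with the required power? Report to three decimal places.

Required noncentrality: δ = z_{0.0125} + z_{0.30} = 2.241 + 0.524 = 2.766.
(Lower-tail contribution to power is negligible for δ > 0.)
δ = d·√(n/2) ⇒ d = δ/√(n/2) = 2.766/√(295/2) = 0.2277.

d ≈ 0.228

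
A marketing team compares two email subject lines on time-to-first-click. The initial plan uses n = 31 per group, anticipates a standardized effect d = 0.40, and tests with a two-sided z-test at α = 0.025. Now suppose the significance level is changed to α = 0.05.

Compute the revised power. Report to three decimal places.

Power ≈ 0.350

δ = d·√(n/2) = 0.40 × √(31/2) = 1.5748 (unchanged). New critical value: z_{0.025} = 1.960.
Revised power = Φ(δ − 1.960) + Φ(−δ − 1.960) = Φ(-0.385) + Φ(-3.535) = 0.3501 + 0.0002 = 0.3503.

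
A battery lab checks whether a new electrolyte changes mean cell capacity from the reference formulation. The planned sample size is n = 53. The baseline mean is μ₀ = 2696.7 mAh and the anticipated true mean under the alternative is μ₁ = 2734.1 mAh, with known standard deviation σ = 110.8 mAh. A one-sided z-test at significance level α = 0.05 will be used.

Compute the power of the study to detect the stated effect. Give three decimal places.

Power ≈ 0.792

Standardized effect: d = |μ₁ − μ₀| / σ = |2734.1 − 2696.7| / 110.8 = 0.3375
Noncentrality parameter: δ = d·√n = 0.3375 × √53 = 2.4574
One-sided α = 0.05 → critical value z_{0.05} = 1.645.
Power = Φ(δ − 1.645) = Φ(0.813) = 0.7918.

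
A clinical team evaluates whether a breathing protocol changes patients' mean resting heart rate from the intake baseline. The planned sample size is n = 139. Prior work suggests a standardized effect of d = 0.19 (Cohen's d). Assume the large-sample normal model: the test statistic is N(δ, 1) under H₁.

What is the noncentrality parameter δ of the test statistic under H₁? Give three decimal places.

The noncentrality parameter scales effect size by the design's sample-size factor: δ = d·√n = 0.19 × √139 = 2.2401

δ ≈ 2.240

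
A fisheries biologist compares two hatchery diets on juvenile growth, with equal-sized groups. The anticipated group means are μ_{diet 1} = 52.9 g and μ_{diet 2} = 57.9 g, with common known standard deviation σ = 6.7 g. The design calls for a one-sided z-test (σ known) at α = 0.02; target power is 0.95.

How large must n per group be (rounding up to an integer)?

n = 50 per group

Standardized effect: d = |μ_{diet 1} − μ_{diet 2}| / σ = |52.9 − 57.9| / 6.7 = 0.7463
Set Φ(δ − 2.054) = 0.95; then δ − 2.054 = Φ⁻¹(0.95) = 1.645, giving δ = 3.699.
δ = d·√(n/2) ⇒ n = 2(δ/d)² = 2 × (3.699 / 0.7463)² = 49.13.
Round up to the next whole unit.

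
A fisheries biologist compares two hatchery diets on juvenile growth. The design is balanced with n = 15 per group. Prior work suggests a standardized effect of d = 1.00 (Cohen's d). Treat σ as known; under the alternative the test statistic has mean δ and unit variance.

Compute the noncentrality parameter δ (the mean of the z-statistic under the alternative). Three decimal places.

The noncentrality parameter scales effect size by the design's sample-size factor: δ = d·√(n/2) = 1.00 × √(15/2) = 2.7386

δ ≈ 2.739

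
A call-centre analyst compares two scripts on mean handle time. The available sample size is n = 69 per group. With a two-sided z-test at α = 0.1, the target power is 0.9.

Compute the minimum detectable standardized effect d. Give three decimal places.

d ≈ 0.498

Need Φ(δ − 1.645) = 0.9, so δ = 1.645 + 1.282 = 2.926.
(Lower-tail contribution to power is negligible for δ > 0.)
δ = d·√(n/2) ⇒ d = δ/√(n/2) = 2.926/√(69/2) = 0.4982.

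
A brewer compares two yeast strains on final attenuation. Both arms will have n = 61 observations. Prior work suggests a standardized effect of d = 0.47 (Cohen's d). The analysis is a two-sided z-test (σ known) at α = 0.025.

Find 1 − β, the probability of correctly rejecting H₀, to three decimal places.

Noncentrality parameter: δ = d·√(n/2) = 0.47 × √(61/2) = 2.5957
Two-sided α = 0.025 → critical value z_{0.0125} = 2.241.
Power = Φ(δ − 2.241) + Φ(−δ − 2.241) = Φ(0.354) + Φ(-4.837) = 0.6384 + 0.0000 = 0.6384.

Power ≈ 0.638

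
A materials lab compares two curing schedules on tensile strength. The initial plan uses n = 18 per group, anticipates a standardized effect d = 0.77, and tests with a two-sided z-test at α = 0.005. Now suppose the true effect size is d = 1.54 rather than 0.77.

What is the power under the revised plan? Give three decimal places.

With d = 1.54: δ = d·√(n/2) = 1.54 × √(18/2) = 4.6200. Critical value z_{0.0025} = 2.807.
Revised power = Φ(δ − 2.807) + Φ(−δ − 2.807) = Φ(1.813) + Φ(-7.427) = 0.9651 + 0.0000 = 0.9651.

Power ≈ 0.965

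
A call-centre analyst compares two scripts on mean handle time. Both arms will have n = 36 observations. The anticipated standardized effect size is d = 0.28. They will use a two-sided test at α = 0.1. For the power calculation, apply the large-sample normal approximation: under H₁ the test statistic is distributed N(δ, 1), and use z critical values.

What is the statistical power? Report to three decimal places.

Noncentrality parameter: δ = d·√(n/2) = 0.28 × √(36/2) = 1.1879
Two-sided α = 0.1 → critical value z_{0.05} = 1.645.
Power = Φ(δ − 1.645) + Φ(−δ − 1.645) = Φ(-0.457) + Φ(-2.833) = 0.3239 + 0.0023 = 0.3262.

Power ≈ 0.326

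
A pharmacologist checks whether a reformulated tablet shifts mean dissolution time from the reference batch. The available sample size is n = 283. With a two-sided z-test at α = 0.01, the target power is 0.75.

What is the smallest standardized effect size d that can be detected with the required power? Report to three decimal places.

Required noncentrality: δ = z_{0.005} + z_{0.25} = 2.576 + 0.674 = 3.250.
(The second rejection-region term Φ(−δ − z_{α/2}) is negligible and dropped.)
δ = d·√n ⇒ d = δ/√n = 3.250/√283 = 0.1932.

d ≈ 0.193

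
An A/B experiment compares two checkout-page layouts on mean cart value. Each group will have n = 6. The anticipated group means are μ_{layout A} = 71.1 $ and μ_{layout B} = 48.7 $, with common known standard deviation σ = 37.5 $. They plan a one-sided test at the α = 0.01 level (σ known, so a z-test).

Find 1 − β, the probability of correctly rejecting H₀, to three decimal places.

Power ≈ 0.098

Standardized effect: d = |μ_{layout A} − μ_{layout B}| / σ = |71.1 − 48.7| / 37.5 = 0.5973
Noncentrality parameter: δ = d·√(n/2) = 0.5973 × √(6/2) = 1.0346
Critical value for a one-sided test at α = 0.01: z_α = 2.326.
Power = P(Z > 2.326 − δ) = Φ(-1.292) = 0.0982.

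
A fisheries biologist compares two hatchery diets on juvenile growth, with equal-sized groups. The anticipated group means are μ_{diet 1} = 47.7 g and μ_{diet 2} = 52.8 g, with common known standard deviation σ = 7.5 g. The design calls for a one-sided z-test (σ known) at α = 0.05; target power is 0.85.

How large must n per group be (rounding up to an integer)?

Standardized effect: d = |μ_{diet 1} − μ_{diet 2}| / σ = |47.7 − 52.8| / 7.5 = 0.6800
For power 0.85 need Φ(δ − z_{0.05}) = 0.85, so δ = z_{0.05} + z_{0.15} = 1.645 + 1.036 = 2.681.
δ = d·√(n/2) ⇒ n = 2(δ/d)² = 2 × (2.681 / 0.6800)² = 31.10.
Round up to the next whole unit.

n = 32 per group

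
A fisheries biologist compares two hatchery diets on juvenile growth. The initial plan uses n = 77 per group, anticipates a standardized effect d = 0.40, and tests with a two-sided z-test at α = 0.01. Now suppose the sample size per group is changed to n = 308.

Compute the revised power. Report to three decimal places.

Power ≈ 0.992

With n = 308 per group: δ = d·√(n/2) = 0.40 × √(308/2) = 4.9639. Critical value z_{0.005} = 2.576.
Revised power = Φ(δ − 2.576) + Φ(−δ − 2.576) = Φ(2.388) + Φ(-7.540) = 0.9915 + 0.0000 = 0.9915.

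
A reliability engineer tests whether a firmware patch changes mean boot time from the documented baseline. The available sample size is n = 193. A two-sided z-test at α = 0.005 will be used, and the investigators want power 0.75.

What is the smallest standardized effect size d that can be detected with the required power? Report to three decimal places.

d ≈ 0.251

Required noncentrality: δ = z_{0.0025} + z_{0.25} = 2.807 + 0.674 = 3.482.
(Lower-tail contribution to power is negligible for δ > 0.)
δ = d·√n ⇒ d = δ/√n = 3.482/√193 = 0.2506.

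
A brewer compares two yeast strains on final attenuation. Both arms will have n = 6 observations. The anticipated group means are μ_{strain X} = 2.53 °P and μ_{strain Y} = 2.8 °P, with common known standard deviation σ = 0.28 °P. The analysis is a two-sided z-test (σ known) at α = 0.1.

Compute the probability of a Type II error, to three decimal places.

Standardized effect: d = |μ_{strain X} − μ_{strain Y}| / σ = |2.53 − 2.8| / 0.28 = 0.9643
Noncentrality parameter: δ = d·√(n/2) = 0.9643 × √(6/2) = 1.6702
Critical value for a two-sided test at α = 0.1: z_{α/2} = 1.645.
Power = Φ(δ − 1.645) + Φ(−δ − 1.645) = Φ(0.025) + Φ(-3.315) = 0.5101 + 0.0005 = 0.5106.
Type II error: β = 1 − power = 1 − 0.5106 = 0.4894.

β ≈ 0.489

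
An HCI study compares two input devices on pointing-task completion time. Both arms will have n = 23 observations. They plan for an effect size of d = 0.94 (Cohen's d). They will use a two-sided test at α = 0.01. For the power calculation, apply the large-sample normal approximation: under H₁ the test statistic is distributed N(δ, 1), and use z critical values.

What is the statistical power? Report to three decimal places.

Power ≈ 0.730

Noncentrality parameter: δ = d·√(n/2) = 0.94 × √(23/2) = 3.1877
Critical value for a two-sided test at α = 0.01: z_{α/2} = 2.576.
Power = Φ(δ − 2.576) + Φ(−δ − 2.576) = Φ(0.612) + Φ(-5.764) = 0.7297 + 0.0000 = 0.7297.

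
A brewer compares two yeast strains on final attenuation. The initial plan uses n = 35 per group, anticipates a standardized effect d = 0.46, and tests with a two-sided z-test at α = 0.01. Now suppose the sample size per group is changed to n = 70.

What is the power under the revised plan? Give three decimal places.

Power ≈ 0.558

With n = 70 per group: δ = d·√(n/2) = 0.46 × √(70/2) = 2.7214. Critical value z_{0.005} = 2.576.
Revised power = Φ(δ − 2.576) + Φ(−δ − 2.576) = Φ(0.146) + Φ(-5.297) = 0.5579 + 0.0000 = 0.5579.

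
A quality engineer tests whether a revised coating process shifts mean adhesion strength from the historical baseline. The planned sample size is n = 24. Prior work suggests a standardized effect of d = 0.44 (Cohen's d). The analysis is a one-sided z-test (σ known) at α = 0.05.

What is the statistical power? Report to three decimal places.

Noncentrality parameter: δ = d·√n = 0.44 × √24 = 2.1556
One-sided α = 0.05 → critical value z_{0.05} = 1.645.
Power = Φ(δ − 1.645) = Φ(0.511) = 0.6952.

Power ≈ 0.695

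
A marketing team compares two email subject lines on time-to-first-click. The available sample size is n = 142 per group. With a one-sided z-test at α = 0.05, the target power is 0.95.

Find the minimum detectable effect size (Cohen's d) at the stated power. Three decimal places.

Required noncentrality: δ = z_{0.05} + z_{0.05} = 1.645 + 1.645 = 3.290.
δ = d·√(n/2) ⇒ d = δ/√(n/2) = 3.290/√(142/2) = 0.3904.

d ≈ 0.390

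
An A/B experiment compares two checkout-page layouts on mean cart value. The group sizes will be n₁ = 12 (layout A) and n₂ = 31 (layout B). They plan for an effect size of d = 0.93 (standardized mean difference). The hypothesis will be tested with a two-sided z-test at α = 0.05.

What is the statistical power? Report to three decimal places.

Noncentrality parameter: δ = d / √(1/n₁ + 1/n₂) = 0.93 / √(1/12 + 1/31) = 2.7354
Critical value for a two-sided test at α = 0.05: z_{α/2} = 1.960.
Power = Φ(δ − 1.960) + Φ(−δ − 1.960) = Φ(0.775) + Φ(-4.695) = 0.7810 + 0.0000 = 0.7810.

Power ≈ 0.781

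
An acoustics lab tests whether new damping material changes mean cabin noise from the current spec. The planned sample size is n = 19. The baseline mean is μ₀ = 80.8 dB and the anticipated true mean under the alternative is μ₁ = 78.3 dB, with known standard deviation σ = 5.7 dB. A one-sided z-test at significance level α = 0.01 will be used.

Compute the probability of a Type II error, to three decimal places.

β ≈ 0.661

Standardized effect: d = |μ₁ − μ₀| / σ = |78.3 − 80.8| / 5.7 = 0.4386
Noncentrality parameter: δ = d·√n = 0.4386 × √19 = 1.9118
One-sided α = 0.01 → critical value z_{0.01} = 2.326.
Power = P(Z > 2.326 − δ) = Φ(-0.415) = 0.3392.
Type II error: β = 1 − power = 1 − 0.3392 = 0.6608.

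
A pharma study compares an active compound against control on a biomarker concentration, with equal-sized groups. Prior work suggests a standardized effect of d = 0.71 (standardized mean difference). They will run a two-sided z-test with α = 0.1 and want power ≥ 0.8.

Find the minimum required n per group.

Set Φ(δ − 1.645) = 0.8; then δ − 1.645 = Φ⁻¹(0.8) = 0.842, giving δ = 2.486.
(The Φ(−δ − z_{α/2}) term is vanishingly small for δ > 0 and is dropped in the standard sample-size formula.)
δ = d·√(n/2) ⇒ n = 2(δ/d)² = 2 × (2.486 / 0.71)² = 24.53.
Rounding up, n = 25 per group.

n = 25 per group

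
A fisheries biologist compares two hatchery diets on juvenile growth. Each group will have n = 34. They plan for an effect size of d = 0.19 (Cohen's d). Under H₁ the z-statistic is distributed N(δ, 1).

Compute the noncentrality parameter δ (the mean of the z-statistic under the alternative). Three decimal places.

The noncentrality parameter scales effect size by the design's sample-size factor: δ = d·√(n/2) = 0.19 × √(34/2) = 0.7834

δ ≈ 0.783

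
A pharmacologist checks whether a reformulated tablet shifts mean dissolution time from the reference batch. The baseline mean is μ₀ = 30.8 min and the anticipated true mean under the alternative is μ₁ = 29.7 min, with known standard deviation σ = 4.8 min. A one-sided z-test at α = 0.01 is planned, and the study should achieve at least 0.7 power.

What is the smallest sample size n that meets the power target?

Standardized effect: d = |μ₁ − μ₀| / σ = |29.7 − 30.8| / 4.8 = 0.2292
Set Φ(δ − 2.326) = 0.7; then δ − 2.326 = Φ⁻¹(0.7) = 0.524, giving δ = 2.851.
δ = d·√n ⇒ n = (δ/d)² = (2.851 / 0.2292)² = 154.74.
Rounding up, n = 155.

n = 155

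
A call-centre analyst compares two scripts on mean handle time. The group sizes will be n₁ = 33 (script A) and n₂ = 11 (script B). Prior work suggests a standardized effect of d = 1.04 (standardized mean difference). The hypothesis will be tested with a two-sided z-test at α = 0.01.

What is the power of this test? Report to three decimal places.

Power ≈ 0.660

Noncentrality parameter: δ = d / √(1/n₁ + 1/n₂) = 1.04 / √(1/33 + 1/11) = 2.9872
Two-sided α = 0.01 → critical value z_{0.005} = 2.576.
Power = Φ(δ − 2.576) + Φ(−δ − 2.576) = Φ(0.411) + Φ(-5.563) = 0.6596 + 0.0000 = 0.6596.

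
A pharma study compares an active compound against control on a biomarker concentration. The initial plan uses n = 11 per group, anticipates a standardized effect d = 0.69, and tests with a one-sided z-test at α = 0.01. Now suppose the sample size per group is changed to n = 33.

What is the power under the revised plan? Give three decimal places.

With n = 33 per group: δ = d·√(n/2) = 0.69 × √(33/2) = 2.8028. Critical value z_{0.01} = 2.326.
Revised power = Φ(δ − 2.326) = Φ(0.476) = 0.6831.

Power ≈ 0.683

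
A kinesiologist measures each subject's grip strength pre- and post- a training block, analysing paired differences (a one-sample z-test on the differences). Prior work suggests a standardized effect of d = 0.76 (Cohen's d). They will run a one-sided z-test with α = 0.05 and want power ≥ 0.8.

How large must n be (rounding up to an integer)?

For power 0.8 need Φ(δ − z_{0.05}) = 0.8, so δ = z_{0.05} + z_{0.20} = 1.645 + 0.842 = 2.486.
δ = d·√n ⇒ n = (δ/d)² = (2.486 / 0.76)² = 10.70.
Rounding up, n = 11.

n = 11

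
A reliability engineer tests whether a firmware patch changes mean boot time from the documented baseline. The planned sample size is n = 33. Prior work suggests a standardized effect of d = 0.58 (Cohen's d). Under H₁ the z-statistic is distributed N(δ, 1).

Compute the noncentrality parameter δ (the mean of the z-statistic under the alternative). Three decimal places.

δ ≈ 3.332

The noncentrality parameter scales effect size by the design's sample-size factor: δ = d·√n = 0.58 × √33 = 3.3318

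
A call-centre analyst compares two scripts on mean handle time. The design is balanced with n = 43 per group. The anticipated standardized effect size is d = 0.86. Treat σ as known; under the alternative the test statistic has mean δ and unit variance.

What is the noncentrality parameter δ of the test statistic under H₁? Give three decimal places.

The noncentrality parameter scales effect size by the design's sample-size factor: δ = d·√(n/2) = 0.86 × √(43/2) = 3.9877

δ ≈ 3.988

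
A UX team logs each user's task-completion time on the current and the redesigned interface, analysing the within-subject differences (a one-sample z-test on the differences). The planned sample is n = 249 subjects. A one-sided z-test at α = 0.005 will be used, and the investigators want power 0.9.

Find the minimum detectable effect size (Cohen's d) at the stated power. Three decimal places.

Need Φ(δ − 2.576) = 0.9, so δ = 2.576 + 1.282 = 3.857.
δ = d·√n ⇒ d = δ/√n = 3.857/√249 = 0.2445.

d ≈ 0.244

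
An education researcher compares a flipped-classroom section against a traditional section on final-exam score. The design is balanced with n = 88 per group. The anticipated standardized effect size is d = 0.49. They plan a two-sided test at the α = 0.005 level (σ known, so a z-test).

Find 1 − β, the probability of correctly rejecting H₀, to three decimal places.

Noncentrality parameter: δ = d·√(n/2) = 0.49 × √(88/2) = 3.2503
Critical value for a two-sided test at α = 0.005: z_{α/2} = 2.807.
Power = Φ(δ − 2.807) + Φ(−δ − 2.807) = Φ(0.443) + Φ(-6.057) = 0.6712 + 0.0000 = 0.6712.

Power ≈ 0.671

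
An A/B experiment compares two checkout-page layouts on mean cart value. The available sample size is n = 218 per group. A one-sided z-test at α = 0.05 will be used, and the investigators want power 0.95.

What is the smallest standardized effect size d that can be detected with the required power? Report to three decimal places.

d ≈ 0.315

Need Φ(δ − 1.645) = 0.95, so δ = 1.645 + 1.645 = 3.290.
δ = d·√(n/2) ⇒ d = δ/√(n/2) = 3.290/√(218/2) = 0.3151.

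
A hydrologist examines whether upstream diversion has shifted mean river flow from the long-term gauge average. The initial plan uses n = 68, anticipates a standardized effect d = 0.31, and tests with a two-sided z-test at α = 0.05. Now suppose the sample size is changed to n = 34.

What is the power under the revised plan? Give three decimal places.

Power ≈ 0.440

With n = 34: δ = d·√n = 0.31 × √34 = 1.8076. Critical value z_{0.025} = 1.960.
Revised power = Φ(δ − 1.960) + Φ(−δ − 1.960) = Φ(-0.152) + Φ(-3.768) = 0.4394 + 0.0001 = 0.4395.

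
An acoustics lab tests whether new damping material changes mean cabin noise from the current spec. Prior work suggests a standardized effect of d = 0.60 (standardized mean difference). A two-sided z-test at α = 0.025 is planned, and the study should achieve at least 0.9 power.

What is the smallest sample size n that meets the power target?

For power 0.9 need Φ(δ − z_{0.0125}) = 0.9, so δ = z_{0.0125} + z_{0.10} = 2.241 + 1.282 = 3.523.
(The Φ(−δ − z_{α/2}) term is vanishingly small for δ > 0 and is dropped in the standard sample-size formula.)
δ = d·√n ⇒ n = (δ/d)² = (3.523 / 0.60)² = 34.48.
Round up to the next whole unit.

n = 35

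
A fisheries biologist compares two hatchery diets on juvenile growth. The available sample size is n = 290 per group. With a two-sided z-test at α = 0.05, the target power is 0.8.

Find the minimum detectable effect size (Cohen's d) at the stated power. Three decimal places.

Need Φ(δ − 1.960) = 0.8, so δ = 1.960 + 0.842 = 2.802.
(Lower-tail contribution to power is negligible for δ > 0.)
δ = d·√(n/2) ⇒ d = δ/√(n/2) = 2.802/√(290/2) = 0.2327.

d ≈ 0.233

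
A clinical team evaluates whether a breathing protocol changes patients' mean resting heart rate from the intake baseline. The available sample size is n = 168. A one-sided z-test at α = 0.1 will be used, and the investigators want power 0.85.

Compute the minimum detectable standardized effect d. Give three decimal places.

d ≈ 0.179

Required noncentrality: δ = z_{0.1} + z_{0.15} = 1.282 + 1.036 = 2.318.
δ = d·√n ⇒ d = δ/√n = 2.318/√168 = 0.1788.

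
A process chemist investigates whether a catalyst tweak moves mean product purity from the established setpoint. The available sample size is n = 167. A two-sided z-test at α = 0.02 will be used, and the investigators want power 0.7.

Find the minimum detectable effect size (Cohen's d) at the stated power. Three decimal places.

d ≈ 0.221

Need Φ(δ − 2.326) = 0.7, so δ = 2.326 + 0.524 = 2.851.
(Lower-tail contribution to power is negligible for δ > 0.)
δ = d·√n ⇒ d = δ/√n = 2.851/√167 = 0.2206.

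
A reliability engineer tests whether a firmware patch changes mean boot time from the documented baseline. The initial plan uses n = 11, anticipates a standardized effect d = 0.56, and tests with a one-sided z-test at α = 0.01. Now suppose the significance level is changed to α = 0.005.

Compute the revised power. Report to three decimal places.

δ = d·√n = 0.56 × √11 = 1.8573 (unchanged). New critical value: z_{0.005} = 2.576.
Revised power = Φ(δ − 2.576) = Φ(-0.719) = 0.2362.

Power ≈ 0.236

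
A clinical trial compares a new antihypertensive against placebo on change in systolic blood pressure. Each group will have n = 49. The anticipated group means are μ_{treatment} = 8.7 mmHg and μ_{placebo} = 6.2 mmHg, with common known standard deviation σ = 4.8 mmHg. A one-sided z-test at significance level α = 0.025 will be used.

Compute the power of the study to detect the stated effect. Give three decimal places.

Standardized effect: d = |μ_{treatment} − μ_{placebo}| / σ = |8.7 − 6.2| / 4.8 = 0.5208
Noncentrality parameter: δ = d·√(n/2) = 0.5208 × √(49/2) = 2.5780
One-sided α = 0.025 → critical value z_{0.025} = 1.960.
Power = P(Z > 1.960 − δ) = Φ(0.618) = 0.7317.

Power ≈ 0.732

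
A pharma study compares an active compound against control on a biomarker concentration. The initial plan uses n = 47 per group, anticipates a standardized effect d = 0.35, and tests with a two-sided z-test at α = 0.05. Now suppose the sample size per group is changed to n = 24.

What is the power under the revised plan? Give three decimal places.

Power ≈ 0.228

With n = 24 per group: δ = d·√(n/2) = 0.35 × √(24/2) = 1.2124. Critical value z_{0.025} = 1.960.
Revised power = Φ(δ − 1.960) + Φ(−δ − 1.960) = Φ(-0.748) + Φ(-3.172) = 0.2274 + 0.0008 = 0.2281.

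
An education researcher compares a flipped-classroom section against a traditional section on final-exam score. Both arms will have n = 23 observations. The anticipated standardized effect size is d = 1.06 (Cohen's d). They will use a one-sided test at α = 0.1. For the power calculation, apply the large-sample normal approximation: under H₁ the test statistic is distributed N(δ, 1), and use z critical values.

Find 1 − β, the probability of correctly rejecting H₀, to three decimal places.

Power ≈ 0.990

Noncentrality parameter: δ = d·√(n/2) = 1.06 × √(23/2) = 3.5946
Critical value for a one-sided test at α = 0.1: z_α = 1.282.
Power = P(Z > 1.282 − δ) = Φ(2.313) = 0.9896.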